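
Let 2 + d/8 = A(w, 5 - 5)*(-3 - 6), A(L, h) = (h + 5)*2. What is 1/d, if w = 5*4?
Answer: -1/736 ≈ -0.0013587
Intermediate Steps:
w = 20
A(L, h) = 10 + 2*h (A(L, h) = (5 + h)*2 = 10 + 2*h)
d = -736 (d = -16 + 8*((10 + 2*(5 - 5))*(-3 - 6)) = -16 + 8*((10 + 2*0)*(-9)) = -16 + 8*((10 + 0)*(-9)) = -16 + 8*(10*(-9)) = -16 + 8*(-90) = -16 - 720 = -736)
1/d = 1/(-736) = -1/736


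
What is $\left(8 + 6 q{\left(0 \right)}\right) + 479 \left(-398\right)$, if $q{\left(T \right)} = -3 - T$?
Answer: $-190652$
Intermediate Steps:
$\left(8 + 6 q{\left(0 \right)}\right) + 479 \left(-398\right) = \left(8 + 6 \left(-3 - 0\right)\right) + 479 \left(-398\right) = \left(8 + 6 \left(-3 + 0\right)\right) - 190642 = \left(8 + 6 \left(-3\right)\right) - 190642 = \left(8 - 18\right) - 190642 = -10 - 190642 = -190652$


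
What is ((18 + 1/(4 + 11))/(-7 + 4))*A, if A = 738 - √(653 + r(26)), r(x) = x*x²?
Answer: -22222/5 + 271*√18229/45 ≈ -3631.3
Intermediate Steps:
r(x) = x³
A = 738 - √18229 (A = 738 - √(653 + 26³) = 738 - √(653 + 17576) = 738 - √18229 ≈ 602.99)
((18 + 1/(4 + 11))/(-7 + 4))*A = ((18 + 1/(4 + 11))/(-7 + 4))*(738 - √18229) = ((18 + 1/15)/(-3))*(738 - √18229) = ((18 + 1/15)*(-⅓))*(738 - √18229) = ((271/15)*(-⅓))*(738 - √18229) = -271*(738 - √18229)/45 = -22222/5 + 271*√18229/45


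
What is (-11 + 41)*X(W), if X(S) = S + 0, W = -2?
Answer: -60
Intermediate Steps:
X(S) = S
(-11 + 41)*X(W) = (-11 + 41)*(-2) = 30*(-2) = -60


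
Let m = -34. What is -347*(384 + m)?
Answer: -121450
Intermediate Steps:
-347*(384 + m) = -347*(384 - 34) = -347*350 = -121450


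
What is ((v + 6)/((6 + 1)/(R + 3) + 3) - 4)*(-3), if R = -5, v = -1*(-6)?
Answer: 84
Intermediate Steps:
v = 6
((v + 6)/((6 + 1)/(R + 3) + 3) - 4)*(-3) = ((6 + 6)/((6 + 1)/(-5 + 3) + 3) - 4)*(-3) = (12/(7/(-2) + 3) - 4)*(-3) = (12/(7*(-½) + 3) - 4)*(-3) = (12/(-7/2 + 3) - 4)*(-3) = (12/(-½) - 4)*(-3) = (12*(-2) - 4)*(-3) = (-24 - 4)*(-3) = -28*(-3) = 84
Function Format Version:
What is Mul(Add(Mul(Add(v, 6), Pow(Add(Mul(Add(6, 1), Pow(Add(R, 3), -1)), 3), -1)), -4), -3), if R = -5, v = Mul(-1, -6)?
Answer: 84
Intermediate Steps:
v = 6
Mul(Add(Mul(Add(v, 6), Pow(Add(Mul(Add(6, 1), Pow(Add(R, 3), -1)), 3), -1)), -4), -3) = Mul(Add(Mul(Add(6, 6), Pow(Add(Mul(Add(6, 1), Pow(Add(-5, 3), -1)), 3), -1)), -4), -3) = Mul(Add(Mul(12, Pow(Add(Mul(7, Pow(-2, -1)), 3), -1)), -4), -3) = Mul(Add(Mul(12, Pow(Add(Mul(7, Rational(-1, 2)), 3), -1)), -4), -3) = Mul(Add(Mul(12, Pow(Add(Rational(-7, 2), 3), -1)), -4), -3) = Mul(Add(Mul(12, Pow(Rational(-1, 2), -1)), -4), -3) = Mul(Add(Mul(12, -2), -4), -3) = Mul(Add(-24, -4), -3) = Mul(-28, -3) = 84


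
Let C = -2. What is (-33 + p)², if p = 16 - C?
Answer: 225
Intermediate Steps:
p = 18 (p = 16 - 1*(-2) = 16 + 2 = 18)
(-33 + p)² = (-33 + 18)² = (-15)² = 225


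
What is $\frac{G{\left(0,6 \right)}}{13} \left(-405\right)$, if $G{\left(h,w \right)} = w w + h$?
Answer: $- \frac{14580}{13} \approx -1121.5$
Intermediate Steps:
$G{\left(h,w \right)} = h + w^{2}$ ($G{\left(h,w \right)} = w^{2} + h = h + w^{2}$)
$\frac{G{\left(0,6 \right)}}{13} \left(-405\right) = \frac{0 + 6^{2}}{13} \left(-405\right) = \left(0 + 36\right) \frac{1}{13} \left(-405\right) = 36 \cdot \frac{1}{13} \left(-405\right) = \frac{36}{13} \left(-405\right) = - \frac{14580}{13}$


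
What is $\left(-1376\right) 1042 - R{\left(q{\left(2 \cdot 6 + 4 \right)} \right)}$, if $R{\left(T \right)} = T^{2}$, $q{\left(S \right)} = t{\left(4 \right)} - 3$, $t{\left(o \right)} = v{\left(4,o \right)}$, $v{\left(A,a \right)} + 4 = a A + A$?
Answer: $-1433961$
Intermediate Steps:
$v{\left(A,a \right)} = -4 + A + A a$ ($v{\left(A,a \right)} = -4 + \left(a A + A\right) = -4 + \left(A a + A\right) = -4 + \left(A + A a\right) = -4 + A + A a$)
$t{\left(o \right)} = 4 o$ ($t{\left(o \right)} = -4 + 4 + 4 o = 4 o$)
$q{\left(S \right)} = 13$ ($q{\left(S \right)} = 4 \cdot 4 - 3 = 16 - 3 = 13$)
$\left(-1376\right) 1042 - R{\left(q{\left(2 \cdot 6 + 4 \right)} \right)} = \left(-1376\right) 1042 - 13^{2} = -1433792 - 169 = -1433961$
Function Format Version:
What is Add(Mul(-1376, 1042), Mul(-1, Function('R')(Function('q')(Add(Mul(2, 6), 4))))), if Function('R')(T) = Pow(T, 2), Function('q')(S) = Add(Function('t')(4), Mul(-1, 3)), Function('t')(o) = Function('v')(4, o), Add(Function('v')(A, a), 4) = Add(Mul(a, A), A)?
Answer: -1433961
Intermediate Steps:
Function('v')(A, a) = Add(-4, A, Mul(A, a)) (Function('v')(A, a) = Add(-4, Add(Mul(a, A), A)) = Add(-4, Add(Mul(A, a), A)) = Add(-4, Add(A, Mul(A, a))) = Add(-4, A, Mul(A, a)))
Function('t')(o) = Mul(4, o) (Function('t')(o) = Add(-4, 4, Mul(4, o)) = Mul(4, o))
Function('q')(S) = 13 (Function('q')(S) = Add(Mul(4, 4), Mul(-1, 3)) = Add(16, -3) = 13)
Add(Mul(-1376, 1042), Mul(-1, Function('R')(Function('q')(Add(Mul(2, 6), 4))))) = Add(Mul(-1376, 1042), Mul(-1, Pow(13, 2))) = Add(-1433792, Mul(-1, 169)) = Add(-1433792, -169) = -1433961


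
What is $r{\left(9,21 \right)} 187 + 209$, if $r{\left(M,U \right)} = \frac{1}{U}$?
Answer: $\frac{4576}{21} \approx 217.9$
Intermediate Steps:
$r{\left(9,21 \right)} 187 + 209 = \frac{1}{21} \cdot 187 + 209 = \frac{187}{21} + 209 = \frac{4576}{21}$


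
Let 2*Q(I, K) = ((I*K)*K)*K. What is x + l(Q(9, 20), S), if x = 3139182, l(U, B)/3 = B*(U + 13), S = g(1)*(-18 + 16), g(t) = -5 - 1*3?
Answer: 4867806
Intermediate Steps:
g(t) = -8 (g(t) = -5 - 3 = -8)
Q(I, K) = I*K**3/2 (Q(I, K) = (((I*K)*K)*K)/2 = ((I*K**2)*K)/2 = (I*K**3)/2 = I*K**3/2)
S = 16 (S = -8*(-18 + 16) = -8*(-2) = 16)
l(U, B) = 3*B*(13 + U) (l(U, B) = 3*(B*(U + 13)) = 3*(B*(13 + U)) = 3*B*(13 + U))
x + l(Q(9, 20), S) = 3139182 + 3*16*(13 + (1/2)*9*20**3) = 3139182 + 3*16*(13 + (1/2)*9*8000) = 3139182 + 3*16*(13 + 36000) = 3139182 + 3*16*36013 = 3139182 + 1728624 = 4867806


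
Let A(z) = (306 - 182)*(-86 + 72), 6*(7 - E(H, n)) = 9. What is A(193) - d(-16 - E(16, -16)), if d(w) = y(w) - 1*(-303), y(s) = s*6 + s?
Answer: -3777/2 ≈ -1888.5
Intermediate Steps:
E(H, n) = 11/2 (E(H, n) = 7 - 1/6*9 = 7 - 3/2 = 11/2)
A(z) = -1736 (A(z) = 124*(-14) = -1736)
y(s) = 7*s (y(s) = 6*s + s = 7*s)
d(w) = 303 + 7*w (d(w) = 7*w - 1*(-303) = 7*w + 303 = 303 + 7*w)
A(193) - d(-16 - E(16, -16)) = -1736 - (303 + 7*(-16 - 1*11/2)) = -1736 - (303 + 7*(-16 - 11/2)) = -1736 - (303 + 7*(-43/2)) = -1736 - (303 - 301/2) = -1736 - 1*305/2 = -1736 - 305/2 = -3777/2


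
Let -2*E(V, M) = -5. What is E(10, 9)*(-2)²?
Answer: 10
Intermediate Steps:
E(V, M) = 5/2 (E(V, M) = -½*(-5) = 5/2)
E(10, 9)*(-2)² = (5/2)*(-2)² = (5/2)*4 = 10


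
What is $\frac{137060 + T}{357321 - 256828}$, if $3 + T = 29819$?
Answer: $\frac{166876}{100493} \approx 1.6606$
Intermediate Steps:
$T = 29816$ ($T = -3 + 29819 = 29816$)
$\frac{137060 + T}{357321 - 256828} = \frac{137060 + 29816}{357321 - 256828} = \frac{166876}{100493}$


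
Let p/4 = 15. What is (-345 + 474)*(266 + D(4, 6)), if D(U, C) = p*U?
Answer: 65274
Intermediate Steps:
p = 60 (p = 4*15 = 60)
D(U, C) = 60*U
(-345 + 474)*(266 + D(4, 6)) = (-345 + 474)*(266 + 60*4) = 129*(266 + 240) = 129*506 = 65274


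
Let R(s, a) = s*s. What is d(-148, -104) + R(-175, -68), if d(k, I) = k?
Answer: 30477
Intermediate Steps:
R(s, a) = s²
d(-148, -104) + R(-175, -68) = -148 + (-175)² = -148 + 30625 = 30477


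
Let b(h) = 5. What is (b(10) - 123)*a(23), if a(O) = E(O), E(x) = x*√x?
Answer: -2714*√23 ≈ -13016.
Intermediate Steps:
E(x) = x^(3/2)
a(O) = O^(3/2)
(b(10) - 123)*a(23) = (5 - 123)*23^(3/2) = -2714*√23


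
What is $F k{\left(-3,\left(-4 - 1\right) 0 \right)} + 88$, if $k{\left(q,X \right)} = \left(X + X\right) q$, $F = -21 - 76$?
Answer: $88$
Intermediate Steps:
$F = -97$ ($F = -21 - 76 = -97$)
$k{\left(q,X \right)} = 2 X q$
$F k{\left(-3,\left(-4 - 1\right) 0 \right)} + 88 = - 97 \cdot 2 \left(-4 - 1\right) 0 \left(-3\right) + 88 = - 97 \cdot 2 \left(\left(-5\right) 0\right) \left(-3\right) + 88 = - 97 \cdot 2 \cdot 0 \left(-3\right) + 88 = \left(-97\right) 0 + 88 = 0 + 88 = 88$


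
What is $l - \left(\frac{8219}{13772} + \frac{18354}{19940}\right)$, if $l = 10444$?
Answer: $\frac{716912153943}{68653420} \approx 10442.0$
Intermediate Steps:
$l - \left(\frac{8219}{13772} + \frac{18354}{19940}\right) = 10444 - \left(\frac{8219}{13772} + \frac{18354}{19940}\right) = 10444 - \left(8219 \cdot \frac{1}{13772} + 18354 \cdot \frac{1}{19940}\right) = 10444 - \left(\frac{8219}{13772} + \frac{9177}{9970}\right) = 10444 - \frac{104164537}{68653420} = \frac{716912153943}{68653420}$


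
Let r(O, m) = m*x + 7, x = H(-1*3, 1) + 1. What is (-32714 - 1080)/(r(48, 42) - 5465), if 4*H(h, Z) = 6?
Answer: 33794/5353 ≈ 6.3131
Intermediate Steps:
H(h, Z) = 3/2 (H(h, Z) = (¼)*6 = 3/2)
x = 5/2 (x = 3/2 + 1 = 5/2 ≈ 2.5000)
r(O, m) = 7 + 5*m/2 (r(O, m) = m*(5/2) + 7 = 5*m/2 + 7 = 7 + 5*m/2)
(-32714 - 1080)/(r(48, 42) - 5465) = (-32714 - 1080)/((7 + (5/2)*42) - 5465) = -33794/((7 + 105) - 5465) = -33794/(112 - 5465) = -33794/(-5353) = -33794*(-1/5353) = 33794/5353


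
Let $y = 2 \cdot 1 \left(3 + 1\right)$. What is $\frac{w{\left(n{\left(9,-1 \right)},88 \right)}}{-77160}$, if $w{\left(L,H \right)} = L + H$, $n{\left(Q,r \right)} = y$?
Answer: $- \frac{4}{3215} \approx -0.0012442$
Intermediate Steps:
$y = 8$ ($y = 2 \cdot 4 = 8$)
$n{\left(Q,r \right)} = 8$
$w{\left(L,H \right)} = H + L$
$\frac{w{\left(n{\left(9,-1 \right)},88 \right)}}{-77160} = \frac{88 + 8}{-77160} = 96 \left(- \frac{1}{77160}\right) = - \frac{4}{3215}$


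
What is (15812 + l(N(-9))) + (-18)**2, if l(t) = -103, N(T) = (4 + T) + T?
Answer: 16033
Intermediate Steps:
N(T) = 4 + 2*T
(15812 + l(N(-9))) + (-18)**2 = (15812 - 103) + (-18)**2 = 15709 + 324 = 16033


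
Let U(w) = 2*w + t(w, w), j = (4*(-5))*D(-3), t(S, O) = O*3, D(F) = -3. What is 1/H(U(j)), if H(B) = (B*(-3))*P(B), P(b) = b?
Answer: -1/270000 ≈ -3.7037e-6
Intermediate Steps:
t(S, O) = 3*O
j = 60 (j = (4*(-5))*(-3) = -20*(-3) = 60)
U(w) = 5*w (U(w) = 2*w + 3*w = 5*w)
H(B) = -3*B² (H(B) = (B*(-3))*B = (-3*B)*B = -3*B²)
1/H(U(j)) = 1/(-3*(5*60)²) = 1/(-3*300²) = 1/(-3*90000) = 1/(-270000) = -1/270000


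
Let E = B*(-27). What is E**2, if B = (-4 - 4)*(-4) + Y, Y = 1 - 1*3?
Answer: 656100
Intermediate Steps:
Y = -2 (Y = 1 - 3 = -2)
B = 30 (B = (-4 - 4)*(-4) - 2 = -8*(-4) - 2 = 32 - 2 = 30)
E = -810 (E = 30*(-27) = -810)
E**2 = (-810)**2 = 656100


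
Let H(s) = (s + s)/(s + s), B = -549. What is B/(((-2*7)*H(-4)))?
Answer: 549/14 ≈ 39.214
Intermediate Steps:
H(s) = 1 (H(s) = (2*s)/((2*s)) = (2*s)*(1/(2*s)) = 1)
B/(((-2*7)*H(-4))) = -549/(-2*7*1) = -549/((-14*1)) = -549/(-14) = -549*(-1/14) = 549/14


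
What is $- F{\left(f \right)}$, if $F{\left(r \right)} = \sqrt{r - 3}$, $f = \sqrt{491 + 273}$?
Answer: $- \sqrt{-3 + 2 \sqrt{191}} \approx -4.9639$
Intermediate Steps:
$f = 2 \sqrt{191}$ ($f = \sqrt{764} = 2 \sqrt{191} \approx 27.641$)
$F{\left(r \right)} = \sqrt{-3 + r}$
$- F{\left(f \right)} = - \sqrt{-3 + 2 \sqrt{191}}$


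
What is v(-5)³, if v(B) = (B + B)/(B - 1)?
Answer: 125/27 ≈ 4.6296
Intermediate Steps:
v(B) = 2*B/(-1 + B) (v(B) = (2*B)/(-1 + B) = 2*B/(-1 + B))
v(-5)³ = (2*(-5)/(-1 - 5))³ = (2*(-5)/(-6))³ = (2*(-5)*(-⅙))³ = (5/3)³ = 125/27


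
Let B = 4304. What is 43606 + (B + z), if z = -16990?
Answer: 30920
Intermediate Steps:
43606 + (B + z) = 43606 + (4304 - 16990) = 43606 - 12686 = 30920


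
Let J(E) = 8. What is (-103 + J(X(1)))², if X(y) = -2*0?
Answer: 9025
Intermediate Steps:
X(y) = 0
(-103 + J(X(1)))² = (-103 + 8)² = (-95)² = 9025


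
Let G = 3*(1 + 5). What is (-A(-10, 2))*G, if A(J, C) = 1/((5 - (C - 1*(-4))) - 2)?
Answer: 6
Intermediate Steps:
A(J, C) = 1/(-1 - C) (A(J, C) = 1/((5 - (C + 4)) - 2) = 1/((5 - (4 + C)) - 2) = 1/((5 + (-4 - C)) - 2) = 1/((1 - C) - 2) = 1/(-1 - C))
G = 18 (G = 3*6 = 18)
(-A(-10, 2))*G = -(-1)/(1 + 2)*18 = -(-1)/3*18 = -1*(-⅓)*18 = (⅓)*18 = 6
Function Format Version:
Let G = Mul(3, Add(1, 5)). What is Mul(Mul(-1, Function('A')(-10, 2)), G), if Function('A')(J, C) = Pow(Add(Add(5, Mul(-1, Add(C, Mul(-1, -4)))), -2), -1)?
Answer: 6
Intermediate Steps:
Function('A')(J, C) = Pow(Add(-1, Mul(-1, C)), -1) (Function('A')(J, C) = Pow(Add(Add(5, Mul(-1, Add(C, 4))), -2), -1) = Pow(Add(Add(5, Mul(-1, Add(4, C))), -2), -1) = Pow(Add(Add(5, Add(-4, Mul(-1, C))), -2), -1) = Pow(Add(Add(1, Mul(-1, C)), -2), -1) = Pow(Add(-1, Mul(-1, C)), -1))
G = 18 (G = Mul(3, 6) = 18)
Mul(Mul(-1, Function('A')(-10, 2)), G) = Mul(Mul(-1, Mul(-1, Pow(Add(1, 2), -1))), 18) = Mul(Mul(-1, Mul(-1, Pow(3, -1))), 18) = Mul(Mul(-1, Mul(-1, Rational(1, 3))), 18) = Mul(Mul(-1, Rational(-1, 3)), 18) = Mul(Rational(1, 3), 18) = 6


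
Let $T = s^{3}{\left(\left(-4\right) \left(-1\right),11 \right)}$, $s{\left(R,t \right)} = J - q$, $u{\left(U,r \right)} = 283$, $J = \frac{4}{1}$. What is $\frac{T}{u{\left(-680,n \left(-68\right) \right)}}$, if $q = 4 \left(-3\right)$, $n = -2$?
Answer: $\frac{4096}{283} \approx 14.473$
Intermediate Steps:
$J = 4$ ($J = 4 \cdot 1 = 4$)
$q = -12$
$s{\left(R,t \right)} = 16$ ($s{\left(R,t \right)} = 4 - -12 = 4 + 12 = 16$)
$T = 4096$ ($T = 16^{3} = 4096$)
$\frac{T}{u{\left(-680,n \left(-68\right) \right)}} = \frac{4096}{283}$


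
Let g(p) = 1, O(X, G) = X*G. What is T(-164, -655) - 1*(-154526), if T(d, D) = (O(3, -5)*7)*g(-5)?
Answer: 154421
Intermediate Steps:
O(X, G) = G*X
T(d, D) = -105 (T(d, D) = (-5*3*7)*1 = -15*7*1 = -105*1 = -105)
T(-164, -655) - 1*(-154526) = -105 - 1*(-154526) = -105 + 154526 = 154421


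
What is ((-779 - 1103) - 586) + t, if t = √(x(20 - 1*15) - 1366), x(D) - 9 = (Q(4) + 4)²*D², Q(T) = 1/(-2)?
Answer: -2468 + 3*I*√467/2 ≈ -2468.0 + 32.415*I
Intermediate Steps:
Q(T) = -½
x(D) = 9 + 49*D²/4 (x(D) = 9 + (-½ + 4)²*D² = 9 + (7/2)²*D² = 9 + 49*D²/4)
t = 3*I*√467/2 (t = √((9 + 49*(20 - 1*15)²/4) - 1366) = √((9 + 49*(20 - 15)²/4) - 1366) = √((9 + (49/4)*5²) - 1366) = √((9 + (49/4)*25) - 1366) = √((9 + 1225/4) - 1366) = √(1261/4 - 1366) = √(-4203/4) = 3*I*√467/2 ≈ 32.415*I)
((-779 - 1103) - 586) + t = ((-779 - 1103) - 586) + 3*I*√467/2 = (-1882 - 586) + 3*I*√467/2 = -2468 + 3*I*√467/2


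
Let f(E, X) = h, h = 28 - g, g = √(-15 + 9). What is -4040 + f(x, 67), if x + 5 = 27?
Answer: -4012 - I*√6 ≈ -4012.0 - 2.4495*I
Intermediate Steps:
g = I*√6 (g = √(-6) = I*√6 ≈ 2.4495*I)
x = 22 (x = -5 + 27 = 22)
h = 28 - I*√6 ≈ 28.0 - 2.4495*I
f(E, X) = 28 - I*√6
-4040 + f(x, 67) = -4040 + (28 - I*√6) = -4012 - I*√6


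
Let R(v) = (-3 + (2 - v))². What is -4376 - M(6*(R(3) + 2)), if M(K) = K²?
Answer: -16040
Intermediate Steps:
R(v) = (-1 - v)²
-4376 - M(6*(R(3) + 2)) = -4376 - (6*((1 + 3)² + 2))² = -4376 - (6*(4² + 2))² = -4376 - (6*(16 + 2))² = -4376 - (6*18)² = -4376 - 1*108² = -4376 - 1*11664 = -4376 - 11664 = -16040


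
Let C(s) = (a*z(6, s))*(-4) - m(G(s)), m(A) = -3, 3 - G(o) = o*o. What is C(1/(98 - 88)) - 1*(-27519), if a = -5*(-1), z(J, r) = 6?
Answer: 27402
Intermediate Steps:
G(o) = 3 - o**2 (G(o) = 3 - o*o = 3 - o**2)
a = 5
C(s) = -117 (C(s) = (5*6)*(-4) - 1*(-3) = 30*(-4) + 3 = -120 + 3 = -117)
C(1/(98 - 88)) - 1*(-27519) = -117 - 1*(-27519) = -117 + 27519 = 27402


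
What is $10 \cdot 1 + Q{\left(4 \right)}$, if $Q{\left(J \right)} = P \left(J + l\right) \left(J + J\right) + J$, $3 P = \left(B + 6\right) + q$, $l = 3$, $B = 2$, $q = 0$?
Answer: $\frac{490}{3} \approx 163.33$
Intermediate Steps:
$P = \frac{8}{3}$ ($P = \frac{\left(2 + 6\right) + 0}{3} = \frac{8 + 0}{3} = \frac{1}{3} \cdot 8 = \frac{8}{3} \approx 2.6667$)
$Q{\left(J \right)} = J + \frac{16 J \left(3 + J\right)}{3}$ ($Q{\left(J \right)} = \frac{8 \left(J + 3\right) \left(J + J\right)}{3} + J = \frac{8 \left(3 + J\right) 2 J}{3} + J = \frac{8 \cdot 2 J \left(3 + J\right)}{3} + J = \frac{16 J \left(3 + J\right)}{3} + J = J + \frac{16 J \left(3 + J\right)}{3}$)
$10 \cdot 1 + Q{\left(4 \right)} = 10 \cdot 1 + \frac{1}{3} \cdot 4 \left(51 + 16 \cdot 4\right) = 10 + \frac{1}{3} \cdot 4 \left(51 + 64\right) = 10 + \frac{1}{3} \cdot 4 \cdot 115 = 10 + \frac{460}{3} = \frac{490}{3}$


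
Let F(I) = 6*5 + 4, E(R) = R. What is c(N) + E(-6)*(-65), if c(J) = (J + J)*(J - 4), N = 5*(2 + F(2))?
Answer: 63750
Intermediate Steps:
F(I) = 34 (F(I) = 30 + 4 = 34)
N = 180 (N = 5*(2 + 34) = 5*36 = 180)
c(J) = 2*J*(-4 + J) (c(J) = (2*J)*(-4 + J) = 2*J*(-4 + J))
c(N) + E(-6)*(-65) = 2*180*(-4 + 180) - 6*(-65) = 2*180*176 + 390 = 63360 + 390 = 63750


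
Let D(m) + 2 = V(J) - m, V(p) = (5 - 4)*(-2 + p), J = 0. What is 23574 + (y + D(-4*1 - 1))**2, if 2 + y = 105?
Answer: 34390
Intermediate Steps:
y = 103 (y = -2 + 105 = 103)
V(p) = -2 + p (V(p) = 1*(-2 + p) = -2 + p)
D(m) = -4 - m (D(m) = -2 + ((-2 + 0) - m) = -2 + (-2 - m) = -4 - m)
23574 + (y + D(-4*1 - 1))**2 = 23574 + (103 + (-4 - (-4*1 - 1)))**2 = 23574 + (103 + (-4 - (-4 - 1)))**2 = 23574 + (103 + (-4 - 1*(-5)))**2 = 23574 + (103 + (-4 + 5))**2 = 23574 + (103 + 1)**2 = 23574 + 104**2 = 23574 + 10816 = 34390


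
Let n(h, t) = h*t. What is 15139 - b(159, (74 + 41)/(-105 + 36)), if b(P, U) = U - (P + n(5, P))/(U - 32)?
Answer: 4579036/303 ≈ 15112.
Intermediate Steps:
b(P, U) = U - 6*P/(-32 + U) (b(P, U) = U - (P + 5*P)/(U - 32) = U - 6*P/(-32 + U))
15139 - b(159, (74 + 41)/(-105 + 36)) = 15139 - (((74 + 41)/(-105 + 36))**2 - 32*(74 + 41)/(-105 + 36) - 6*159)/(-32 + (74 + 41)/(-105 + 36)) = 15139 - ((115/(-69))**2 - 3680/(-69) - 954)/(-32 + 115/(-69)) = 15139 - ((115*(-1/69))**2 - 3680*(-1)/69 - 954)/(-32 + 115*(-1/69)) = 15139 - ((-5/3)**2 - 32*(-5/3) - 954)/(-32 - 5/3) = 15139 - (25/9 + 160/3 - 954)/(-101/3) = 15139 - (-3)*(-8081)/(101*9) = 15139 - 1*8081/303 = 15139 - 8081/303 = 4579036/303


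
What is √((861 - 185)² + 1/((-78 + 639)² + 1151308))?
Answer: √982151568397110845/1466029 ≈ 676.00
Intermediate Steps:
√((861 - 185)² + 1/((-78 + 639)² + 1151308)) = √(676² + 1/(561² + 1151308)) = √(456976 + 1/(314721 + 1151308)) = √(456976 + 1/1466029) = √(669940068305/1466029) = √982151568397110845/1466029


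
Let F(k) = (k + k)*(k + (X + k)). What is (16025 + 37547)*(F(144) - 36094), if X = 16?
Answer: 2756707976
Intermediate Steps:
F(k) = 2*k*(16 + 2*k) (F(k) = (k + k)*(k + (16 + k)) = (2*k)*(16 + 2*k) = 2*k*(16 + 2*k))
(16025 + 37547)*(F(144) - 36094) = (16025 + 37547)*(4*144*(8 + 144) - 36094) = 53572*(4*144*152 - 36094) = 53572*(87552 - 36094) = 53572*51458 = 2756707976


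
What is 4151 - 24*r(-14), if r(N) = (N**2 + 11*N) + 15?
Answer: 2783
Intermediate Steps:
r(N) = 15 + N**2 + 11*N
4151 - 24*r(-14) = 4151 - 24*(15 + (-14)**2 + 11*(-14)) = 4151 - 24*(15 + 196 - 154) = 4151 - 24*57 = 4151 - 1368 = 2783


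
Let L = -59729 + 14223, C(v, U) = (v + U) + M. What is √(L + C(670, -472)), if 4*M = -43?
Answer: 5*I*√7251/2 ≈ 212.88*I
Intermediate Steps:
M = -43/4 (M = (¼)*(-43) = -43/4 ≈ -10.750)
C(v, U) = -43/4 + U + v (C(v, U) = (v + U) - 43/4 = (U + v) - 43/4 = -43/4 + U + v)
L = -45506
√(L + C(670, -472)) = √(-45506 + (-43/4 - 472 + 670)) = √(-45506 + 749/4) = √(-181275/4) = 5*I*√7251/2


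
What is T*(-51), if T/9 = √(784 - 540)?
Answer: -918*√61 ≈ -7169.8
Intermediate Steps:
T = 18*√61 (T = 9*√(784 - 540) = 9*√244 = 9*(2*√61) = 18*√61 ≈ 140.58)
T*(-51) = (18*√61)*(-51) = -918*√61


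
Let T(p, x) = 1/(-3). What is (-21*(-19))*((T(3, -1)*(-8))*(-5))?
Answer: -5320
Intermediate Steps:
T(p, x) = -⅓
(-21*(-19))*((T(3, -1)*(-8))*(-5)) = (-21*(-19))*(-⅓*(-8)*(-5)) = 399*((8/3)*(-5)) = 399*(-40/3) = -5320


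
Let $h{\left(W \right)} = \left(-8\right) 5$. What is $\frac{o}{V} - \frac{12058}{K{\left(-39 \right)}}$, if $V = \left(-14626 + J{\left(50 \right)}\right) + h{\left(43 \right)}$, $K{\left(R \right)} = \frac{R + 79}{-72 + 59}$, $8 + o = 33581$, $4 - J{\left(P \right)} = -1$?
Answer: $\frac{382804579}{97740} \approx 3916.6$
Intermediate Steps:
$J{\left(P \right)} = 5$ ($J{\left(P \right)} = 4 - -1 = 4 + 1 = 5$)
$h{\left(W \right)} = -40$
$o = 33573$ ($o = -8 + 33581 = 33573$)
$K{\left(R \right)} = - \frac{79}{13} - \frac{R}{13}$ ($K{\left(R \right)} = \frac{79 + R}{-13} = \left(79 + R\right) \left(- \frac{1}{13}\right) = - \frac{79}{13} - \frac{R}{13}$)
$V = -14661$ ($V = \left(-14626 + 5\right) - 40 = -14621 - 40 = -14661$)
$\frac{o}{V} - \frac{12058}{K{\left(-39 \right)}} = \frac{33573}{-14661} - \frac{12058}{- \frac{79}{13} - -3} = 33573 \left(- \frac{1}{14661}\right) - \frac{12058}{- \frac{79}{13} + 3} = - \frac{11191}{4887} - \frac{12058}{- \frac{40}{13}} = - \frac{11191}{4887} - - \frac{78377}{20} = - \frac{11191}{4887} + \frac{78377}{20} = \frac{382804579}{97740}$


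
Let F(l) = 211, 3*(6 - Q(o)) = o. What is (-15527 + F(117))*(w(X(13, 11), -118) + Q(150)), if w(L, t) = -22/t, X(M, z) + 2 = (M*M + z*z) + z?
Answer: 39591860/59 ≈ 6.7105e+5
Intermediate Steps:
Q(o) = 6 - o/3
X(M, z) = -2 + z + M² + z² (X(M, z) = -2 + ((M*M + z*z) + z) = -2 + ((M² + z²) + z) = -2 + (z + M² + z²) = -2 + z + M² + z²)
(-15527 + F(117))*(w(X(13, 11), -118) + Q(150)) = (-15527 + 211)*(-22/(-118) + (6 - ⅓*150)) = -15316*(-22*(-1/118) + (6 - 50)) = -15316*(11/59 - 44) = -15316*(-2585/59) = 39591860/59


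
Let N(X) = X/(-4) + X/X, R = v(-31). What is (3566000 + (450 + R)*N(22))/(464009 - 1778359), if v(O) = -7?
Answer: -7128013/2628700 ≈ -2.7116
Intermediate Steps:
R = -7
N(X) = 1 - X/4 (N(X) = X*(-1/4) + 1 = -X/4 + 1 = 1 - X/4)
(3566000 + (450 + R)*N(22))/(464009 - 1778359) = (3566000 + (450 - 7)*(1 - 1/4*22))/(464009 - 1778359) = (3566000 + 443*(1 - 11/2))/(-1314350) = (3566000 + 443*(-9/2))*(-1/1314350) = (3566000 - 3987/2)*(-1/1314350) = (7128013/2)*(-1/1314350) = -7128013/2628700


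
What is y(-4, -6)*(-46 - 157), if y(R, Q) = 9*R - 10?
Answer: 9338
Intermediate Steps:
y(R, Q) = -10 + 9*R
y(-4, -6)*(-46 - 157) = (-10 + 9*(-4))*(-46 - 157) = (-10 - 36)*(-203) = -46*(-203) = 9338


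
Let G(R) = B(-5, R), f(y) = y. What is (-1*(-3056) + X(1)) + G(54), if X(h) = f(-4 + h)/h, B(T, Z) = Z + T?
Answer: 3102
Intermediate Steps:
B(T, Z) = T + Z
G(R) = -5 + R
X(h) = (-4 + h)/h
(-1*(-3056) + X(1)) + G(54) = (-1*(-3056) + (-4 + 1)/1) + (-5 + 54) = (3056 + 1*(-3)) + 49 = (3056 - 3) + 49 = 3053 + 49 = 3102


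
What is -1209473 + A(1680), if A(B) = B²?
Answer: 1612927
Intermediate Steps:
-1209473 + A(1680) = -1209473 + 1680² = -1209473 + 2822400 = 1612927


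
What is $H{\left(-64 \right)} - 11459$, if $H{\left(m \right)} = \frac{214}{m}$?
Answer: $- \frac{366795}{32} \approx -11462.0$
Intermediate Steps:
$H{\left(-64 \right)} - 11459 = \frac{214}{-64} - 11459 = 214 \left(- \frac{1}{64}\right) - 11459 = - \frac{107}{32} - 11459 = - \frac{366795}{32}$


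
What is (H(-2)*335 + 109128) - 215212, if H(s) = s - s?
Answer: -106084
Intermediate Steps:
H(s) = 0
(H(-2)*335 + 109128) - 215212 = (0*335 + 109128) - 215212 = (0 + 109128) - 215212 = 109128 - 215212 = -106084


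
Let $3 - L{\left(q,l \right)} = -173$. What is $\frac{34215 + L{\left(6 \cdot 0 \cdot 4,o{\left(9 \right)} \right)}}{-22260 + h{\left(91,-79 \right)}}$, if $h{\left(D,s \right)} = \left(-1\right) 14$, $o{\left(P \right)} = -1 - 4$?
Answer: $- \frac{4913}{3182} \approx -1.544$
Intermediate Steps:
$o{\left(P \right)} = -5$ ($o{\left(P \right)} = -1 - 4 = -5$)
$L{\left(q,l \right)} = 176$ ($L{\left(q,l \right)} = 3 - -173 = 3 + 173 = 176$)
$h{\left(D,s \right)} = -14$
$\frac{34215 + L{\left(6 \cdot 0 \cdot 4,o{\left(9 \right)} \right)}}{-22260 + h{\left(91,-79 \right)}} = \frac{34215 + 176}{-22260 - 14} = \frac{34391}{-22274} = 34391 \left(- \frac{1}{22274}\right) = - \frac{4913}{3182}$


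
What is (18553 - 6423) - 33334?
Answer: -21204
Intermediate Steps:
(18553 - 6423) - 33334 = 12130 - 33334 = -21204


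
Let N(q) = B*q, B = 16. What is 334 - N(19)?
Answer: 30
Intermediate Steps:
N(q) = 16*q
334 - N(19) = 334 - 16*19 = 334 - 1*304 = 334 - 304 = 30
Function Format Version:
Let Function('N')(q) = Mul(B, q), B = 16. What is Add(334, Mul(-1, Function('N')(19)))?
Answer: 30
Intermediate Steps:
Function('N')(q) = Mul(16, q)
Add(334, Mul(-1, Function('N')(19))) = Add(334, Mul(-1, Mul(16, 19))) = Add(334, Mul(-1, 304)) = Add(334, -304) = 30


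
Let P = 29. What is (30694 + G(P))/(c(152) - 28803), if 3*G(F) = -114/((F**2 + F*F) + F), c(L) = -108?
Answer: -52517396/49466721 ≈ -1.0617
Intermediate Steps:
G(F) = -38/(F + 2*F**2) (G(F) = (-114/((F**2 + F*F) + F))/3 = (-114/((F**2 + F**2) + F))/3 = (-114/(2*F**2 + F))/3 = (-114/(F + 2*F**2))/3 = -38/(F + 2*F**2))
(30694 + G(P))/(c(152) - 28803) = (30694 - 38/(29*(1 + 2*29)))/(-108 - 28803) = (30694 - 38*1/29/(1 + 58))/(-28911) = (30694 - 38*1/29/59)*(-1/28911) = (30694 - 38*1/29*1/59)*(-1/28911) = (30694 - 38/1711)*(-1/28911) = (52517396/1711)*(-1/28911) = -52517396/49466721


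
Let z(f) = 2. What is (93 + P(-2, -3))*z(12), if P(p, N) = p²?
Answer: 194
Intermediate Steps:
(93 + P(-2, -3))*z(12) = (93 + (-2)²)*2 = (93 + 4)*2 = 97*2 = 194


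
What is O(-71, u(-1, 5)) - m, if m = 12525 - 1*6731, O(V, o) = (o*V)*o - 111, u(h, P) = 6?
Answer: -8461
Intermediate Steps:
O(V, o) = -111 + V*o² (O(V, o) = (V*o)*o - 111 = V*o² - 111 = -111 + V*o²)
m = 5794 (m = 12525 - 6731 = 5794)
O(-71, u(-1, 5)) - m = (-111 - 71*6²) - 1*5794 = (-111 - 71*36) - 5794 = (-111 - 2556) - 5794 = -2667 - 5794 = -8461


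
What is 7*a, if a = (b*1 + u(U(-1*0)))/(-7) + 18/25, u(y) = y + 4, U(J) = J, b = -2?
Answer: 76/25 ≈ 3.0400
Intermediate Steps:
u(y) = 4 + y
a = 76/175 (a = (-2*1 + (4 - 1*0))/(-7) + 18/25 = (-2 + (4 + 0))*(-⅐) + 18*(1/25) = (-2 + 4)*(-⅐) + 18/25 = 2*(-⅐) + 18/25 = -2/7 + 18/25 = 76/175 ≈ 0.43429)
7*a = 7*(76/175) = 76/25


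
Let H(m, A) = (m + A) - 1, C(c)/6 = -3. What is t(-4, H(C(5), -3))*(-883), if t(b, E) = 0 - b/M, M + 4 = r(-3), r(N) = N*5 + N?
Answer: 1766/11 ≈ 160.55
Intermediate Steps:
r(N) = 6*N (r(N) = 5*N + N = 6*N)
C(c) = -18 (C(c) = 6*(-3) = -18)
H(m, A) = -1 + A + m (H(m, A) = (A + m) - 1 = -1 + A + m)
M = -22 (M = -4 + 6*(-3) = -4 - 18 = -22)
t(b, E) = b/22 (t(b, E) = 0 - b/(-22) = 0 - b*(-1)/22 = 0 - (-1)*b/22 = 0 + b/22 = b/22)
t(-4, H(C(5), -3))*(-883) = ((1/22)*(-4))*(-883) = -2/11*(-883) = 1766/11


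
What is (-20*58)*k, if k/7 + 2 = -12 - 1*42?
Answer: 454720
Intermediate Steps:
k = -392 (k = -14 + 7*(-12 - 1*42) = -14 + 7*(-12 - 42) = -14 + 7*(-54) = -14 - 378 = -392)
(-20*58)*k = -20*58*(-392) = -1160*(-392) = 454720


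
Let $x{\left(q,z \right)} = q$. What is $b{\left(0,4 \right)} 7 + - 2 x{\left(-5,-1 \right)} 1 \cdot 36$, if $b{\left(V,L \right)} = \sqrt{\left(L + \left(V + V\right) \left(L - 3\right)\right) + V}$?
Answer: $374$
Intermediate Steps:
$b{\left(V,L \right)} = \sqrt{L + V + 2 V \left(-3 + L\right)}$ ($b{\left(V,L \right)} = \sqrt{\left(L + 2 V \left(-3 + L\right)\right) + V} = \sqrt{L + V + 2 V \left(-3 + L\right)}$)
$b{\left(0,4 \right)} 7 + - 2 x{\left(-5,-1 \right)} 1 \cdot 36 = \sqrt{4 - 0 + 2 \cdot 4 \cdot 0} \cdot 7 + \left(-2\right) \left(-5\right) 1 \cdot 36 = \sqrt{4 + 0 + 0} \cdot 7 + 10 \cdot 1 \cdot 36 = \sqrt{4} \cdot 7 + 10 \cdot 36 = 2 \cdot 7 + 360 = 14 + 360 = 374$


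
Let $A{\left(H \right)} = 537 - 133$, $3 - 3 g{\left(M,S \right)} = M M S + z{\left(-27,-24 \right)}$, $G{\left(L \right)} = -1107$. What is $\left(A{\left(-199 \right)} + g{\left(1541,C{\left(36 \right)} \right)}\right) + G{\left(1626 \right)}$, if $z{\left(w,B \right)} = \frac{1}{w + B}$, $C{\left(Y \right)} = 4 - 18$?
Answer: $\frac{1695414829}{153} \approx 1.1081 \cdot 10^{7}$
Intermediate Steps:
$C{\left(Y \right)} = -14$
$z{\left(w,B \right)} = \frac{1}{B + w}$
$g{\left(M,S \right)} = \frac{154}{153} - \frac{S M^{2}}{3}$ ($g{\left(M,S \right)} = 1 - \frac{M M S + \frac{1}{-24 - 27}}{3} = 1 - \frac{M^{2} S + \frac{1}{-51}}{3} = 1 - \frac{S M^{2} - \frac{1}{51}}{3} = 1 - \frac{- \frac{1}{51} + S M^{2}}{3} = 1 - \left(- \frac{1}{153} + \frac{S M^{2}}{3}\right) = \frac{154}{153} - \frac{S M^{2}}{3}$)
$A{\left(H \right)} = 404$
$\left(A{\left(-199 \right)} + g{\left(1541,C{\left(36 \right)} \right)}\right) + G{\left(1626 \right)} = \left(404 - \left(- \frac{154}{153} - \frac{14 \cdot 1541^{2}}{3}\right)\right) - 1107 = \left(404 - \left(- \frac{154}{153} - \frac{33245534}{3}\right)\right) - 1107 = \left(404 + \left(\frac{154}{153} + \frac{33245534}{3}\right)\right) - 1107 = \left(404 + \frac{1695522388}{153}\right) - 1107 = \frac{1695584200}{153} - 1107 = \frac{1695414829}{153}$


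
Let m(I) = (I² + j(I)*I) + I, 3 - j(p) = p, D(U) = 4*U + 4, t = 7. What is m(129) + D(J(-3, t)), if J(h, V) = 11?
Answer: 564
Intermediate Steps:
D(U) = 4 + 4*U
j(p) = 3 - p
m(I) = I + I² + I*(3 - I) (m(I) = (I² + (3 - I)*I) + I = (I² + I*(3 - I)) + I = I + I² + I*(3 - I))
m(129) + D(J(-3, t)) = 4*129 + (4 + 4*11) = 516 + (4 + 44) = 516 + 48 = 564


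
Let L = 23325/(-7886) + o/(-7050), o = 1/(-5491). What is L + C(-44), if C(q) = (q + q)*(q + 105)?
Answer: -409910534912566/76319820825 ≈ -5371.0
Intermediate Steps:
o = -1/5491 ≈ -0.00018212
C(q) = 2*q*(105 + q) (C(q) = (2*q)*(105 + q) = 2*q*(105 + q))
L = -225736723966/76319820825 (L = 23325/(-7886) - 1/5491/(-7050) = 23325*(-1/7886) - 1/5491*(-1/7050) = -23325/7886 + 1/38711550 = -225736723966/76319820825 ≈ -2.9578)
L + C(-44) = -225736723966/76319820825 + 2*(-44)*(105 - 44) = -225736723966/76319820825 + 2*(-44)*61 = -225736723966/76319820825 - 5368 = -409910534912566/76319820825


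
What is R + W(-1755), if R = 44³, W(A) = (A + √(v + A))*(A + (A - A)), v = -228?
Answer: 3165209 - 1755*I*√1983 ≈ 3.1652e+6 - 78152.0*I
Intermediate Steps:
W(A) = A*(A + √(-228 + A)) (W(A) = (A + √(-228 + A))*(A + (A - A)) = (A + √(-228 + A))*(A + 0) = (A + √(-228 + A))*A = A*(A + √(-228 + A)))
R = 85184
R + W(-1755) = 85184 - 1755*(-1755 + √(-228 - 1755)) = 85184 - 1755*(-1755 + √(-1983)) = 85184 - 1755*(-1755 + I*√1983) = 85184 + (3080025 - 1755*I*√1983) = 3165209 - 1755*I*√1983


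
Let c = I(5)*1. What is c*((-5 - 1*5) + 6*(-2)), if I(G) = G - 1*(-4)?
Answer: -198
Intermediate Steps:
I(G) = 4 + G (I(G) = G + 4 = 4 + G)
c = 9 (c = (4 + 5)*1 = 9*1 = 9)
c*((-5 - 1*5) + 6*(-2)) = 9*((-5 - 1*5) + 6*(-2)) = 9*((-5 - 5) - 12) = 9*(-10 - 12) = 9*(-22) = -198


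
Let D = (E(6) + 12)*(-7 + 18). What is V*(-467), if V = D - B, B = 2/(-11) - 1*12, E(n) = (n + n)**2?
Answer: -8877670/11 ≈ -8.0706e+5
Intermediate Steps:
E(n) = 4*n**2 (E(n) = (2*n)**2 = 4*n**2)
D = 1716 (D = (4*6**2 + 12)*(-7 + 18) = (4*36 + 12)*11 = (144 + 12)*11 = 156*11 = 1716)
B = -134/11 (B = 2*(-1/11) - 12 = -2/11 - 12 = -134/11 ≈ -12.182)
V = 19010/11 (V = 1716 - 1*(-134/11) = 1716 + 134/11 = 19010/11 ≈ 1728.2)
V*(-467) = (19010/11)*(-467) = -8877670/11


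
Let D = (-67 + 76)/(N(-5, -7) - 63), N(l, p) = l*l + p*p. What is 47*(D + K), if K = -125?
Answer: -64202/11 ≈ -5836.5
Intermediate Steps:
N(l, p) = l**2 + p**2
D = 9/11 (D = (-67 + 76)/(((-5)**2 + (-7)**2) - 63) = 9/((25 + 49) - 63) = 9/(74 - 63) = 9/11 ≈ 0.81818)
47*(D + K) = 47*(9/11 - 125) = 47*(-1366/11) = -64202/11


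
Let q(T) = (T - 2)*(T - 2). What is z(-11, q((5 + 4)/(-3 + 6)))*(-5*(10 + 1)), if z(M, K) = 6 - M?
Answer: -935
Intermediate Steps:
q(T) = (-2 + T)² (q(T) = (-2 + T)*(-2 + T) = (-2 + T)²)
z(-11, q((5 + 4)/(-3 + 6)))*(-5*(10 + 1)) = (6 - 1*(-11))*(-5*(10 + 1)) = (6 + 11)*(-5*11) = 17*(-55) = -935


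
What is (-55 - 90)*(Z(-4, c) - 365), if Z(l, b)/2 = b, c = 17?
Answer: 47995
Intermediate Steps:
Z(l, b) = 2*b
(-55 - 90)*(Z(-4, c) - 365) = (-55 - 90)*(2*17 - 365) = -145*(34 - 365) = -145*(-331) = 47995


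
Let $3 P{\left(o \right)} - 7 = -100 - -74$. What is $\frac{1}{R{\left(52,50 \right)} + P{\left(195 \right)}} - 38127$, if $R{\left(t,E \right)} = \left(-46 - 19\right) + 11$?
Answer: $- \frac{6900990}{181} \approx -38127.0$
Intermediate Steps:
$R{\left(t,E \right)} = -54$ ($R{\left(t,E \right)} = -65 + 11 = -54$)
$P{\left(o \right)} = - \frac{19}{3}$ ($P{\left(o \right)} = \frac{7}{3} + \frac{-100 - -74}{3} = \frac{7}{3} + \frac{-100 + 74}{3} = \frac{7}{3} + \frac{1}{3} \left(-26\right) = \frac{7}{3} - \frac{26}{3} = - \frac{19}{3}$)
$\frac{1}{R{\left(52,50 \right)} + P{\left(195 \right)}} - 38127 = \frac{1}{-54 - \frac{19}{3}} - 38127 = \frac{1}{- \frac{181}{3}} - 38127 = - \frac{3}{181} - 38127 = - \frac{6900990}{181}$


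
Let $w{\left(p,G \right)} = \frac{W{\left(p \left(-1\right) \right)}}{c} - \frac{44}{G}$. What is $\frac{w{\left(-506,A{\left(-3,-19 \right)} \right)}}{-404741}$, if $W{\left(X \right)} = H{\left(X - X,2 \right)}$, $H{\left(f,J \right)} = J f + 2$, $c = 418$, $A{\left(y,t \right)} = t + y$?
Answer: $- \frac{419}{84590869} \approx -4.9533 \cdot 10^{-6}$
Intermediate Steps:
$H{\left(f,J \right)} = 2 + J f$
$W{\left(X \right)} = 2$ ($W{\left(X \right)} = 2 + 2 \left(X - X\right) = 2 + 2 \cdot 0 = 2 + 0 = 2$)
$w{\left(p,G \right)} = \frac{1}{209} - \frac{44}{G}$ ($w{\left(p,G \right)} = \frac{2}{418} - \frac{44}{G} = 2 \cdot \frac{1}{418} - \frac{44}{G} = \frac{1}{209} - \frac{44}{G}$)
$\frac{w{\left(-506,A{\left(-3,-19 \right)} \right)}}{-404741} = \frac{\frac{1}{209} \frac{1}{-19 - 3} \left(-9196 - 22\right)}{-404741} = \frac{-9196 - 22}{209 \left(-22\right)} \left(- \frac{1}{404741}\right) = \frac{1}{209} \left(- \frac{1}{22}\right) \left(-9218\right) \left(- \frac{1}{404741}\right) = \frac{419}{209} \left(- \frac{1}{404741}\right) = - \frac{419}{84590869}$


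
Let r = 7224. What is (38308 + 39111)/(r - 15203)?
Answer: -77419/7979 ≈ -9.7029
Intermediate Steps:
(38308 + 39111)/(r - 15203) = (38308 + 39111)/(7224 - 15203) = 77419/(-7979) = 77419*(-1/7979) = -77419/7979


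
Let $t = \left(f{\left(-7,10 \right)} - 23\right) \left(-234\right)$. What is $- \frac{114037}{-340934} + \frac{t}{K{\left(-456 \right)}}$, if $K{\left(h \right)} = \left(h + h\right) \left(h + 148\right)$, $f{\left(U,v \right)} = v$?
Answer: $\frac{250527715}{725507552} \approx 0.34531$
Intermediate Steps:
$K{\left(h \right)} = 2 h \left(148 + h\right)$
$t = 3042$ ($t = \left(10 - 23\right) \left(-234\right) = \left(-13\right) \left(-234\right) = 3042$)
$- \frac{114037}{-340934} + \frac{t}{K{\left(-456 \right)}} = - \frac{114037}{-340934} + \frac{3042}{2 \left(-456\right) \left(148 - 456\right)} = \left(-114037\right) \left(- \frac{1}{340934}\right) + \frac{3042}{2 \left(-456\right) \left(-308\right)} = \frac{10367}{30994} + \frac{3042}{280896} = \frac{10367}{30994} + 3042 \cdot \frac{1}{280896} = \frac{10367}{30994} + \frac{507}{46816} = \frac{250527715}{725507552}$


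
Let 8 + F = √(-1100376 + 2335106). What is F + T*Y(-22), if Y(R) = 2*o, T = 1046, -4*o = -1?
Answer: 515 + √1234730 ≈ 1626.2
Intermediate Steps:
o = ¼ (o = -¼*(-1) = ¼ ≈ 0.25000)
Y(R) = ½ (Y(R) = 2*(¼) = ½)
F = -8 + √1234730 (F = -8 + √(-1100376 + 2335106) = -8 + √1234730 ≈ 1103.2)
F + T*Y(-22) = (-8 + √1234730) + 1046*(½) = (-8 + √1234730) + 523 = 515 + √1234730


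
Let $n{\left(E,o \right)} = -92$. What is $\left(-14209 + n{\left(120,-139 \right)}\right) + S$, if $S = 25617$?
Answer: $11316$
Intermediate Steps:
$\left(-14209 + n{\left(120,-139 \right)}\right) + S = \left(-14209 - 92\right) + 25617 = -14301 + 25617 = 11316$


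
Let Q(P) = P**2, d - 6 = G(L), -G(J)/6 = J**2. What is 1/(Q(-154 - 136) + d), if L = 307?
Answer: -1/481388 ≈ -2.0773e-6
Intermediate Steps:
G(J) = -6*J**2
d = -565488 (d = 6 - 6*307**2 = 6 - 6*94249 = 6 - 565494 = -565488)
1/(Q(-154 - 136) + d) = 1/((-154 - 136)**2 - 565488) = 1/((-290)**2 - 565488) = 1/(84100 - 565488) = 1/(-481388) = -1/481388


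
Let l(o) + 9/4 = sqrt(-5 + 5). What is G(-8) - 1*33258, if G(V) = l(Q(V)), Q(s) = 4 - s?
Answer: -133041/4 ≈ -33260.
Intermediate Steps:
l(o) = -9/4 (l(o) = -9/4 + sqrt(-5 + 5) = -9/4 + sqrt(0) = -9/4 + 0 = -9/4)
G(V) = -9/4
G(-8) - 1*33258 = -9/4 - 1*33258 = -9/4 - 33258 = -133041/4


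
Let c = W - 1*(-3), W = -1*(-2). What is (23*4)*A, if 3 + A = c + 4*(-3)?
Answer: -920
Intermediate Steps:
W = 2
c = 5 (c = 2 - 1*(-3) = 2 + 3 = 5)
A = -10 (A = -3 + (5 + 4*(-3)) = -3 + (5 - 12) = -3 - 7 = -10)
(23*4)*A = (23*4)*(-10) = 92*(-10) = -920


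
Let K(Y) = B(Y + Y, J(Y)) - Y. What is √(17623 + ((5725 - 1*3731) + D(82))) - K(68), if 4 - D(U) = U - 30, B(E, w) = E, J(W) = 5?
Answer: -68 + √19569 ≈ 71.889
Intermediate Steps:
K(Y) = Y (K(Y) = (Y + Y) - Y = 2*Y - Y = Y)
D(U) = 34 - U (D(U) = 4 - (U - 30) = 4 - (-30 + U) = 4 + (30 - U) = 34 - U)
√(17623 + ((5725 - 1*3731) + D(82))) - K(68) = √(17623 + ((5725 - 1*3731) + (34 - 1*82))) - 1*68 = √(17623 + ((5725 - 3731) + (34 - 82))) - 68 = √(17623 + (1994 - 48)) - 68 = √(17623 + 1946) - 68 = √19569 - 68 = -68 + √19569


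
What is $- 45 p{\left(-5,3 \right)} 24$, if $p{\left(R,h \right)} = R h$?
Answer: $16200$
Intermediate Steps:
$- 45 p{\left(-5,3 \right)} 24 = - 45 \left(\left(-5\right) 3\right) 24 = \left(-45\right) \left(-15\right) 24 = 675 \cdot 24 = 16200$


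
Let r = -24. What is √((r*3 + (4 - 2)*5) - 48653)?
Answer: I*√48715 ≈ 220.71*I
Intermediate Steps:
√((r*3 + (4 - 2)*5) - 48653) = √((-24*3 + (4 - 2)*5) - 48653) = √((-72 + 2*5) - 48653) = √((-72 + 10) - 48653) = √(-62 - 48653) = √(-48715) = I*√48715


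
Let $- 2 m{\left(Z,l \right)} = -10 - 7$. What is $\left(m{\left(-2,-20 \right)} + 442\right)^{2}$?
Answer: $\frac{811801}{4} \approx 2.0295 \cdot 10^{5}$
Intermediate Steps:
$m{\left(Z,l \right)} = \frac{17}{2}$ ($m{\left(Z,l \right)} = - \frac{-10 - 7}{2} = \left(- \frac{1}{2}\right) \left(-17\right) = \frac{17}{2}$)
$\left(m{\left(-2,-20 \right)} + 442\right)^{2} = \left(\frac{17}{2} + 442\right)^{2} = \left(\frac{901}{2}\right)^{2} = \frac{811801}{4}$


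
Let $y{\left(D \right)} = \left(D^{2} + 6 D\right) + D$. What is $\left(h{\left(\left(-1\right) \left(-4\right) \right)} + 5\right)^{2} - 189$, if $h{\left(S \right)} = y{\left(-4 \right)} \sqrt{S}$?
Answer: $172$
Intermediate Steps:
$y{\left(D \right)} = D^{2} + 7 D$
$h{\left(S \right)} = - 12 \sqrt{S}$ ($h{\left(S \right)} = - 4 \left(7 - 4\right) \sqrt{S} = \left(-4\right) 3 \sqrt{S} = - 12 \sqrt{S}$)
$\left(h{\left(\left(-1\right) \left(-4\right) \right)} + 5\right)^{2} - 189 = \left(- 12 \sqrt{\left(-1\right) \left(-4\right)} + 5\right)^{2} - 189 = \left(- 12 \sqrt{4} + 5\right)^{2} - 189 = \left(\left(-12\right) 2 + 5\right)^{2} - 189 = \left(-24 + 5\right)^{2} - 189 = \left(-19\right)^{2} - 189 = 361 - 189 = 172$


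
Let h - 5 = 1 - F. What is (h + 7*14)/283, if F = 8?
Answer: 96/283 ≈ 0.33922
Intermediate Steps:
h = -2 (h = 5 + (1 - 1*8) = 5 + (1 - 8) = 5 - 7 = -2)
(h + 7*14)/283 = (-2 + 7*14)/283 = (-2 + 98)*(1/283) = 96*(1/283) = 96/283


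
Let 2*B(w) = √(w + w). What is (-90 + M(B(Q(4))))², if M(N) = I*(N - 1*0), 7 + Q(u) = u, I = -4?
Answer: 8076 + 360*I*√6 ≈ 8076.0 + 881.82*I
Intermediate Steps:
Q(u) = -7 + u
B(w) = √2*√w/2 (B(w) = √(w + w)/2 = √(2*w)/2 = (√2*√w)/2 = √2*√w/2)
M(N) = -4*N (M(N) = -4*(N - 1*0) = -4*(N + 0) = -4*N)
(-90 + M(B(Q(4))))² = (-90 - 2*√2*√(-7 + 4))² = (-90 - 2*√2*√(-3))² = (-90 - 2*√2*I*√3)² = (-90 - 2*I*√6)²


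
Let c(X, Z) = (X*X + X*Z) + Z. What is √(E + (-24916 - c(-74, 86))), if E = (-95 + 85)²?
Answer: I*√24014 ≈ 154.96*I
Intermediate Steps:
c(X, Z) = Z + X² + X*Z (c(X, Z) = (X² + X*Z) + Z = Z + X² + X*Z)
E = 100 (E = (-10)² = 100)
√(E + (-24916 - c(-74, 86))) = √(100 + (-24916 - (86 + (-74)² - 74*86))) = √(100 + (-24916 - (86 + 5476 - 6364))) = √(100 + (-24916 - 1*(-802))) = √(100 + (-24916 + 802)) = √(100 - 24114) = √(-24014) = I*√24014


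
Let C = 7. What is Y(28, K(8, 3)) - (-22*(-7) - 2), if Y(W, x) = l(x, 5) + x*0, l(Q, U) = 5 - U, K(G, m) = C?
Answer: -152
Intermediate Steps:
K(G, m) = 7
Y(W, x) = 0 (Y(W, x) = (5 - 1*5) + x*0 = (5 - 5) + 0 = 0 + 0 = 0)
Y(28, K(8, 3)) - (-22*(-7) - 2) = 0 - (-22*(-7) - 2) = 0 - (154 - 2) = 0 - 1*152 = 0 - 152 = -152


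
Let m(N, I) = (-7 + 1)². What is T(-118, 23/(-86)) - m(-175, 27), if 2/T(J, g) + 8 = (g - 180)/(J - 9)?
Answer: -2609272/71873 ≈ -36.304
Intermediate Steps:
m(N, I) = 36 (m(N, I) = (-6)² = 36)
T(J, g) = 2/(-8 + (-180 + g)/(-9 + J)) (T(J, g) = 2/(-8 + (g - 180)/(J - 9)) = 2/(-8 + (-180 + g)/(-9 + J)))
T(-118, 23/(-86)) - m(-175, 27) = 2*(9 - 1*(-118))/(108 - 23/(-86) + 8*(-118)) - 1*36 = 2*(9 + 118)/(108 - 23*(-1)/86 - 944) - 36 = 2*127/(108 - 1*(-23/86) - 944) - 36 = 2*127/(108 + 23/86 - 944) - 36 = 2*127/(-71873/86) - 36 = 2*(-86/71873)*127 - 36 = -21844/71873 - 36 = -2609272/71873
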